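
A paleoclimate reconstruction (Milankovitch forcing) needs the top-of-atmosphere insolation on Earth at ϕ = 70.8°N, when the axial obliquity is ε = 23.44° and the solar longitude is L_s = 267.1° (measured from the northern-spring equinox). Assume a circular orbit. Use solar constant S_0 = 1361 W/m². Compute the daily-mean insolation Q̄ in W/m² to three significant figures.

Q̄ ≈ 0.00 W/m²

Solar declination: sin δ = sin ε · sin L_s = sin 23.44° × sin 267.1° = -0.39728, so δ = -23.408°.
cos h₀ = −tan(+70.8°) tan(-23.408°) = 1.2431 ≥ 1 ⇒ polar night, h₀ = 0 and Q̄ = 0.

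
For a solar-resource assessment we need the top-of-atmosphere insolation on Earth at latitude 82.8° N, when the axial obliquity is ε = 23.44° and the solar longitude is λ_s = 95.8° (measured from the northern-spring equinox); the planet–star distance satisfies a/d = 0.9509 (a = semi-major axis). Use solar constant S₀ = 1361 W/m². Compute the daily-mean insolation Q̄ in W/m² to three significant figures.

Q̄ ≈ 483 W/m²

Solar declination: sin δ = sin ε · sin λ_s = sin 23.44° × sin 95.8° = 0.39575, so δ = +23.313°.
cos H₀ = −tan(+82.8°) tan(+23.313°) = -3.4112 ≤ −1 ⇒ polar day, H₀ = π.
Bracket: H₀ sin φ sin δ + cos φ cos δ sin H₀ = 3.1416×0.99211×0.39575 + 0.12533×0.91836×0.00000 = 1.233479 + 0.000000 = 1.233479.
Inverse-square distance factor (a/d)² = 0.9509² = 0.904211.
Q̄ = (S₀/π) × 0.904211 × [bracket] = (1361/π) × 0.904211 × 1.233479 = 483.2 W/m².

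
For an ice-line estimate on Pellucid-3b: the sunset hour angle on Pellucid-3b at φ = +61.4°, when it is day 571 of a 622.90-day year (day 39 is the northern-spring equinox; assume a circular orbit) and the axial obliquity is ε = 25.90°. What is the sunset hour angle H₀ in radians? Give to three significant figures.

Solar longitude: λ_s = 360° × (571 − 39)/622.90 = 307.465°.
sin δ = sin 25.90° × sin 307.465° = -0.34670, so δ = -20.286°.
cos H₀ = −tan φ · tan δ = −tan(+61.4°) × tan(-20.286°) = 0.6779, so H₀ = 0.8258 rad = 47.32°.

H₀ = 0.826 rad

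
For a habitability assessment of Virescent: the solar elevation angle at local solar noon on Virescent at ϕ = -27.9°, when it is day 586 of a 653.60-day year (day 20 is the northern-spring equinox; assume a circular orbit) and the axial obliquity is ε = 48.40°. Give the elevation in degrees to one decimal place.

Solar longitude: L_s = 360° × (586 − 20)/653.60 = 311.750°.
sin δ = sin 48.40° × sin 311.750° = -0.55790, so δ = -33.911°.
At local noon the hour angle is zero, so the zenith angle equals |ϕ − δ| = |-27.9° − (-33.911°)| = 6.011°.
Elevation = 90° − 6.011° = 84.0°.

84.0°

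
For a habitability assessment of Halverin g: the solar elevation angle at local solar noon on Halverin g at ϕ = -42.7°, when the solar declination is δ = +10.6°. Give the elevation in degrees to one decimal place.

At local noon the hour angle is zero, so the zenith angle equals |ϕ − δ| = |-42.7° − (+10.600°)| = 53.300°.
Elevation = 90° − 53.300° = 36.7°.

36.7°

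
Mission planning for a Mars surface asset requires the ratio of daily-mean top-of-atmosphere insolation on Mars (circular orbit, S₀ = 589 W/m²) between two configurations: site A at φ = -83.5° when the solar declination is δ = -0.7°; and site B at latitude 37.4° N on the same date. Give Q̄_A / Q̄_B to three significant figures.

— Configuration A (φ=-83.5°):
cos H₀ = −tan(-83.5°) tan(-0.700°) = -0.1072, H₀ = 1.6782 rad.
Bracket: H₀ sin φ sin δ + cos φ cos δ sin H₀ = 1.6782×-0.99357×-0.01222 + 0.11320×0.99993×0.99423 = 0.020376 + 0.112539 = 0.132915.
Q̄ = (S₀/π) × [bracket] = (589/π) × 0.132915 = 24.920 W/m².
— Configuration B (φ=+37.4°):
cos H₀ = −tan(+37.4°) tan(-0.700°) = 0.0093, H₀ = 1.5615 rad.
Bracket: H₀ sin φ sin δ + cos φ cos δ sin H₀ = 1.5615×0.60738×-0.01222 + 0.79441×0.99993×0.99996 = -0.011590 + 0.794323 = 0.782733.
Q̄ = (S₀/π) × [bracket] = (589/π) × 0.782733 = 146.75 W/m².
Ratio Q̄_A / Q̄_B = 24.920 / 146.75 = 0.1698.

Q̄_A / Q̄_B ≈ 0.170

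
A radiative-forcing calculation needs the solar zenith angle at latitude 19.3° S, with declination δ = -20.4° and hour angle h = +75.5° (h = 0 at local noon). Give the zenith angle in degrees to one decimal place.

θ_z = 70.3°

cos θ_z = sin φ sin δ + cos φ cos δ cos h = 0.115208 + 0.221488 = 0.336696.
θ_z = arccos(0.336696) = 70.3°.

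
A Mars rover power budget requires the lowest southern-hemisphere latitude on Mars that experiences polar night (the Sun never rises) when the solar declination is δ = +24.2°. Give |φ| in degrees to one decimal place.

Polar night requires cos H₀ = −tan φ tan δ ≥ 1, i.e. tan φ tan δ ≤ −1.
The boundary is |tan φ| · |tan δ| = 1, so |φ| = 90° − |δ| = 90° − 24.2° = 65.8° in the southern hemisphere.

|φ| = 65.8°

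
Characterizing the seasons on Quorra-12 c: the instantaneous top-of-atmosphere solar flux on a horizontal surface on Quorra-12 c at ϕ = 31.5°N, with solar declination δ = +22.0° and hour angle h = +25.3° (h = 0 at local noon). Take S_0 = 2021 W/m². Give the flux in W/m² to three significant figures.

1.84e+03 W/m²

cos θ_z = sin ϕ sin δ + cos ϕ cos δ cos h = 0.195731 + 0.714726 = 0.910457.
Flux = S_0 · cos θ_z = 2021 × 0.910457 = 1840 W/m².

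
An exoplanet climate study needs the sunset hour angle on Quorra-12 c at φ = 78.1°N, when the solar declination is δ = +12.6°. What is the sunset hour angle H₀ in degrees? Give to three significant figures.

H₀ = 180°

Sunrise equation: cos H₀ = −tan φ · tan δ = -1.0607 ≤ −1, so the host star never sets (polar day) and H₀ = π.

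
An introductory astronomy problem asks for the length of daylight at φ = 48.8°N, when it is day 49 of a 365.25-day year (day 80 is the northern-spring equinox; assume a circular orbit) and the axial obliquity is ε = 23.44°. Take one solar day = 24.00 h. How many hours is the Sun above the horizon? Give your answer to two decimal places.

10.18 h

Solar longitude: λ_s = 360° × (49 − 80)/365.25 = -30.554°, i.e. -30.554° + 360° = 329.446°.
sin δ = sin 23.44° × sin 329.446° = -0.20222, so δ = -11.667°.
cos H₀ = −tan φ · tan δ = −tan(+48.8°) × tan(-11.667°) = 0.2359, so H₀ = 1.3327 rad = 76.36°.
Daylight = 2H₀/(2π) × 24.00 h = (1.3327/π) × 24.00 = 10.18 h.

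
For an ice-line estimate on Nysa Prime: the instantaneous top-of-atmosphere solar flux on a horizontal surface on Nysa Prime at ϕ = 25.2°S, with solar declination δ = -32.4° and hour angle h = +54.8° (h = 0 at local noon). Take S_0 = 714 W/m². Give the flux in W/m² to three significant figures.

477 W/m²

cos θ_z = sin ϕ sin δ + cos ϕ cos δ cos h = 0.228144 + 0.440377 = 0.668521.
Flux = S_0 · cos θ_z = 714 × 0.668521 = 477.3 W/m².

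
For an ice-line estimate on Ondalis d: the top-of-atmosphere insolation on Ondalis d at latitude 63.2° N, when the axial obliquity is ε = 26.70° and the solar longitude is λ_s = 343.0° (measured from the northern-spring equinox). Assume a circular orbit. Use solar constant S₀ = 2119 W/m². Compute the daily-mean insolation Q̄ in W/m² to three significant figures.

Q̄ ≈ 188 W/m²

Solar declination: sin δ = sin ε · sin λ_s = sin 26.70° × sin 343.0° = -0.13137, so δ = -7.549°.
cos H₀ = −tan(+63.2°) tan(-7.549°) = 0.2623, H₀ = 1.3054 rad.
Bracket: H₀ sin φ sin δ + cos φ cos δ sin H₀ = 1.3054×0.89259×-0.13137 + 0.45088×0.99133×0.96498 = -0.153071 + 0.431318 = 0.278247.
Q̄ = (S₀/π) × [bracket] = (2119/π) × 0.278247 = 187.7 W/m².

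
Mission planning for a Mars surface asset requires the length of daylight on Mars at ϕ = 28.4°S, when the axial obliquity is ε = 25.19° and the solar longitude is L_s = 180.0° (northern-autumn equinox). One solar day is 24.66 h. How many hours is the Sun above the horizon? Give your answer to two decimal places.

12.33 h

Solar declination: sin δ = sin ε · sin L_s = sin 25.19° × sin 180.0° = 0.00000, so δ = +0.000°.
cos h₀ = −tan ϕ · tan δ = −tan(-28.4°) × tan(+0.000°) = 0.0000, so h₀ = 1.5708 rad = 90.00°.
Daylight = 2h₀/(2π) × 24.66 h = (1.5708/π) × 24.66 = 12.33 h.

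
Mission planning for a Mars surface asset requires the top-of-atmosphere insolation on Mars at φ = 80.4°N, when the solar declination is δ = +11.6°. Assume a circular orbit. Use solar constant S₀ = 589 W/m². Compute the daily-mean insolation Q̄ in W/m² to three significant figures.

Q̄ ≈ 117 W/m²

cos H₀ = −tan(+80.4°) tan(+11.600°) = -1.2136 ≤ −1 ⇒ polar day, H₀ = π.
Bracket: H₀ sin φ sin δ + cos φ cos δ sin H₀ = 3.1416×0.98600×0.20108 + 0.16677×0.97958×0.00000 = 0.622869 + 0.000000 = 0.622869.
Q̄ = (S₀/π) × [bracket] = (589/π) × 0.622869 = 116.8 W/m².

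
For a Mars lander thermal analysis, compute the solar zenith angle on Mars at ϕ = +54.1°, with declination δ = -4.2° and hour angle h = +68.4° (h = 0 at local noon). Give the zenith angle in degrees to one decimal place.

cos θ_z = sin ϕ sin δ + cos ϕ cos δ cos h = -0.059326 + 0.215278 = 0.155952.
θ_z = arccos(0.155952) = 81.0°.

θ_z = 81.0°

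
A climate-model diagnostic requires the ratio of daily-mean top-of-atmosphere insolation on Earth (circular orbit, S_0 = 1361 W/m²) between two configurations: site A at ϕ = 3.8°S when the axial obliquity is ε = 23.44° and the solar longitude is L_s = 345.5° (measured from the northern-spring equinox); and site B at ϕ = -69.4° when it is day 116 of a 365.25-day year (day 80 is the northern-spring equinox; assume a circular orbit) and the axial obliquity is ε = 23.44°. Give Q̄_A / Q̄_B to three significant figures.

— Configuration A (ϕ=-3.8°):
Solar declination: sin δ = sin ε · sin L_s = sin 23.44° × sin 345.5° = -0.09960, so δ = -5.716°.
cos h₀ = −tan(-3.8°) tan(-5.716°) = -0.0066, h₀ = 1.5774 rad.
Bracket: h₀ sin ϕ sin δ + cos ϕ cos δ sin h₀ = 1.5774×-0.06627×-0.09960 + 0.99780×0.99503×0.99998 = 0.010412 + 0.992821 = 1.003233.
Q̄ = (S_0/π) × [bracket] = (1361/π) × 1.003233 = 434.62 W/m².
— Configuration B (ϕ=-69.4°):
Solar longitude: L_s = 360° × (116 − 80)/365.25 = 35.483°.
sin δ = sin 23.44° × sin 35.483° = 0.23090, so δ = +13.350°.
cos h₀ = −tan(-69.4°) tan(+13.350°) = 0.6314, h₀ = 0.8875 rad.
Bracket: h₀ sin ϕ sin δ + cos ϕ cos δ sin h₀ = 0.8875×-0.93606×0.23090 + 0.35184×0.97298×0.77549 = -0.191821 + 0.265476 = 0.073655.
Q̄ = (S_0/π) × [bracket] = (1361/π) × 0.073655 = 31.909 W/m².
Ratio Q̄_A / Q̄_B = 434.62 / 31.909 = 13.62.

Q̄_A / Q̄_B ≈ 13.6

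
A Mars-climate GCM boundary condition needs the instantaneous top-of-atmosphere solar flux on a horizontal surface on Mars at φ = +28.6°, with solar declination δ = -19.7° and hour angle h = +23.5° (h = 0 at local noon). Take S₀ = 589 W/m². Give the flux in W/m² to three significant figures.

cos θ_z = sin φ sin δ + cos φ cos δ cos h = -0.161365 + 0.758037 = 0.596672.
Flux = S₀ · cos θ_z = 589 × 0.596672 = 351.4 W/m².

351 W/m²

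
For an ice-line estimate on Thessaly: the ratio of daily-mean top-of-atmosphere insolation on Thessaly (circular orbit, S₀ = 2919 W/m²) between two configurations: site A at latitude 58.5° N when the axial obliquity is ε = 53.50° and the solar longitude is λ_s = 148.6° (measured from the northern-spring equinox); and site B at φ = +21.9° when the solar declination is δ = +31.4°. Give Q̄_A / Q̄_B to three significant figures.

— Configuration A (φ=+58.5°):
Solar declination: sin δ = sin ε · sin λ_s = sin 53.50° × sin 148.6° = 0.41882, so δ = +24.760°.
cos H₀ = −tan(+58.5°) tan(+24.760°) = -0.7526, H₀ = 2.4229 rad.
Bracket: H₀ sin φ sin δ + cos φ cos δ sin H₀ = 2.4229×0.85264×0.41882 + 0.52250×0.90807×0.65844 = 0.865224 + 0.312408 = 1.177632.
Q̄ = (S₀/π) × [bracket] = (2919/π) × 1.177632 = 1094.2 W/m².
— Configuration B (φ=+21.9°):
cos H₀ = −tan(+21.9°) tan(+31.400°) = -0.2454, H₀ = 1.8187 rad.
Bracket: H₀ sin φ sin δ + cos φ cos δ sin H₀ = 1.8187×0.37299×0.52101 + 0.92784×0.85355×0.96943 = 0.353431 + 0.767748 = 1.121179.
Q̄ = (S₀/π) × [bracket] = (2919/π) × 1.121179 = 1041.7 W/m².
Ratio Q̄_A / Q̄_B = 1094.2 / 1041.7 = 1.050.

Q̄_A / Q̄_B ≈ 1.05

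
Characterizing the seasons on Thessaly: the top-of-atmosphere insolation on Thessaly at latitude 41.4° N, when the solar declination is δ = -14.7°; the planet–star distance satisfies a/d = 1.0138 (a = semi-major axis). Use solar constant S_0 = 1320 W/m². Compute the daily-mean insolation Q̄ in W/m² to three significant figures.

Q̄ ≈ 208 W/m²

cos h₀ = −tan(+41.4°) tan(-14.700°) = 0.2313, h₀ = 1.3374 rad.
Bracket: h₀ sin ϕ sin δ + cos ϕ cos δ sin h₀ = 1.3374×0.66131×-0.25376 + 0.75011×0.96727×0.97289 = -0.224434 + 0.705889 = 0.481455.
Inverse-square distance factor (a/d)² = 1.0138² = 1.027790.
Q̄ = (S_0/π) × 1.027790 × [bracket] = (1320/π) × 1.027790 × 0.481455 = 207.9 W/m².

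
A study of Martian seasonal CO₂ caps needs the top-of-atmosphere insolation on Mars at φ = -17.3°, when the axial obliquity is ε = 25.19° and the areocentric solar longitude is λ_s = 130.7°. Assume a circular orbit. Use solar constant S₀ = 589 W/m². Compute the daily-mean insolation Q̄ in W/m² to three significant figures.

Q̄ ≈ 142 W/m²

sin δ = sin 25.19° × sin 130.7° = 0.32268, so δ = +18.825°.
cos H₀ = −tan(-17.3°) tan(+18.825°) = 0.1062, H₀ = 1.4644 rad.
Bracket: H₀ sin φ sin δ + cos φ cos δ sin H₀ = 1.4644×-0.29737×0.32268 + 0.95476×0.94651×0.99435 = -0.140517 + 0.898584 = 0.758067.
Q̄ = (S₀/π) × [bracket] = (589/π) × 0.758067 = 142.1 W/m².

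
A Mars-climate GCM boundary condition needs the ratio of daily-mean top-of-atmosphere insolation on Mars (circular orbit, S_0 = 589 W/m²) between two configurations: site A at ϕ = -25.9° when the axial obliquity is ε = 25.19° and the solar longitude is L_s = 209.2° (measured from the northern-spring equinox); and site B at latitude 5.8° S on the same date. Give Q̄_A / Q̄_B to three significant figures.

Q̄_A / Q̄_B ≈ 1.02

— Configuration A (ϕ=-25.9°):
Solar declination: sin δ = sin ε · sin L_s = sin 25.19° × sin 209.2° = -0.20764, so δ = -11.984°.
cos h₀ = −tan(-25.9°) tan(-11.984°) = -0.1031, h₀ = 1.6741 rad.
Bracket: h₀ sin ϕ sin δ + cos ϕ cos δ sin h₀ = 1.6741×-0.43680×-0.20764 + 0.89956×0.97820×0.99467 = 0.151836 + 0.875259 = 1.027095.
Q̄ = (S_0/π) × [bracket] = (589/π) × 1.027095 = 192.56 W/m².
— Configuration B (ϕ=-5.8°):
cos h₀ = −tan(-5.8°) tan(-11.984°) = -0.0216, h₀ = 1.5924 rad.
Bracket: h₀ sin ϕ sin δ + cos ϕ cos δ sin h₀ = 1.5924×-0.10106×-0.20764 + 0.99488×0.97820×0.99977 = 0.033415 + 0.972968 = 1.006383.
Q̄ = (S_0/π) × [bracket] = (589/π) × 1.006383 = 188.68 W/m².
Ratio Q̄_A / Q̄_B = 192.56 / 188.68 = 1.021.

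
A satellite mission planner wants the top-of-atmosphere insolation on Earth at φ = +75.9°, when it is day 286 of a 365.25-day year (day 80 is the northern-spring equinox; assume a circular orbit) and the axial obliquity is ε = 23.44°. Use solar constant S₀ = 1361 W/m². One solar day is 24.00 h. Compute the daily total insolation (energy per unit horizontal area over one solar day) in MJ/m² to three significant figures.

1.97 MJ/m²

Solar longitude: λ_s = 360° × (286 − 80)/365.25 = 203.039°.
sin δ = sin 23.44° × sin 203.039° = -0.15568, so δ = -8.956°.
cos H₀ = −tan(+75.9°) tan(-8.956°) = 0.6274, H₀ = 0.8926 rad.
Bracket: H₀ sin φ sin δ + cos φ cos δ sin H₀ = 0.8926×0.96987×-0.15568 + 0.24362×0.98781×0.77867 = -0.134773 + 0.187387 = 0.052614.
Q̄ = (S₀/π) × [bracket] = (1361/π) × 0.052614 = 22.793 W/m².
Daily total = Q̄ × 24.00 h × 3600 s/h = 22.793 × 24.00 × 3600 / 10⁶ = 1.969 MJ/m².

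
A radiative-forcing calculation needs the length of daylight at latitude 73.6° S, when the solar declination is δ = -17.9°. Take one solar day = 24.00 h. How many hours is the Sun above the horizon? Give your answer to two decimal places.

24.00 h

Sunrise equation: cos H₀ = −tan φ · tan δ = -1.0974 ≤ −1, so the Sun never sets (polar day) and H₀ = π.
Daylight = 2H₀/(2π) × 24.00 h = (3.1416/π) × 24.00 = 24.00 h.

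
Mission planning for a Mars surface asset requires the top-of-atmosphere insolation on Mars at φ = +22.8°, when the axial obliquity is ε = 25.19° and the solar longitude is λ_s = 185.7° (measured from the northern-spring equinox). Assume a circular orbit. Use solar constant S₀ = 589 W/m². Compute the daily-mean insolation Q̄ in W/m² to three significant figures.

Q̄ ≈ 168 W/m²

Solar declination: sin δ = sin ε · sin λ_s = sin 25.19° × sin 185.7° = -0.04227, so δ = -2.423°.
cos H₀ = −tan(+22.8°) tan(-2.423°) = 0.0178, H₀ = 1.5530 rad.
Bracket: H₀ sin φ sin δ + cos φ cos δ sin H₀ = 1.5530×0.38752×-0.04227 + 0.92186×0.99911×0.99984 = -0.025439 + 0.920892 = 0.895453.
Q̄ = (S₀/π) × [bracket] = (589/π) × 0.895453 = 167.9 W/m².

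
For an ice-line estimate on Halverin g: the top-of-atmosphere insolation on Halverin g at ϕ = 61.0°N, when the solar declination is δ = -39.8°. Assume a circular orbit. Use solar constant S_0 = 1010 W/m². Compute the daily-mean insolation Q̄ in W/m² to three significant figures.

cos h₀ = −tan(+61.0°) tan(-39.800°) = 1.5031 ≥ 1 ⇒ polar night, h₀ = 0 and Q̄ = 0.

Q̄ ≈ 0.00 W/m²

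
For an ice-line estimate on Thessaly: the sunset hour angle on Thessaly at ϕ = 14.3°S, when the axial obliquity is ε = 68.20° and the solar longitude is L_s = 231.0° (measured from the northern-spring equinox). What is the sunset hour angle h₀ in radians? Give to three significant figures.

h₀ = 1.84 rad

Solar declination: sin δ = sin ε · sin L_s = sin 68.20° × sin 231.0° = -0.72157, so δ = -46.184°.
cos h₀ = −tan ϕ · tan δ = −tan(-14.3°) × tan(-46.184°) = -0.2657, so h₀ = 1.8397 rad = 105.41°.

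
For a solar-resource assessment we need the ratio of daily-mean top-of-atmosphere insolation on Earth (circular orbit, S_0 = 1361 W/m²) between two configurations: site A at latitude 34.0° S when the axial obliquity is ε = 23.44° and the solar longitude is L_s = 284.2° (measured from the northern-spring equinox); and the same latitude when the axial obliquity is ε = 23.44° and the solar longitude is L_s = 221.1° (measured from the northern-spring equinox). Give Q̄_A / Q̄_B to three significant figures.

— Configuration A (ϕ=-34.0°):
Solar declination: sin δ = sin ε · sin L_s = sin 23.44° × sin 284.2° = -0.38563, so δ = -22.683°.
cos h₀ = −tan(-34.0°) tan(-22.683°) = -0.2819, h₀ = 1.8566 rad.
Bracket: h₀ sin ϕ sin δ + cos ϕ cos δ sin h₀ = 1.8566×-0.55919×-0.38563 + 0.82904×0.92265×0.95944 = 0.400358 + 0.733889 = 1.134247.
Q̄ = (S_0/π) × [bracket] = (1361/π) × 1.134247 = 491.38 W/m².
— Configuration B (ϕ=-34.0°):
Solar declination: sin δ = sin ε · sin L_s = sin 23.44° × sin 221.1° = -0.26150, so δ = -15.159°.
cos h₀ = −tan(-34.0°) tan(-15.159°) = -0.1827, h₀ = 1.7546 rad.
Bracket: h₀ sin ϕ sin δ + cos ϕ cos δ sin h₀ = 1.7546×-0.55919×-0.26150 + 0.82904×0.96520×0.98316 = 0.256572 + 0.786714 = 1.043286.
Q̄ = (S_0/π) × [bracket] = (1361/π) × 1.043286 = 451.97 W/m².
Ratio Q̄_A / Q̄_B = 491.38 / 451.97 = 1.087.

Q̄_A / Q̄_B ≈ 1.09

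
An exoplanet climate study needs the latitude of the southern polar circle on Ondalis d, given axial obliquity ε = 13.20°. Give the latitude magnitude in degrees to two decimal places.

The polar circle is the lowest latitude that experiences at least one full rotation of continuous darkness at the northern-summer solstice; it lies at |ϕ| = 90° − ε = 90° − 13.20° = 76.80°.

76.80°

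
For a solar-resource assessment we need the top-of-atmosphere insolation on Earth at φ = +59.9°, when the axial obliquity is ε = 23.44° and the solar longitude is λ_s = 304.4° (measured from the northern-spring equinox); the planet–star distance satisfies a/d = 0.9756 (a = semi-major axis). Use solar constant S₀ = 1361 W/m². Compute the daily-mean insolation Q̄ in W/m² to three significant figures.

Solar declination: sin δ = sin ε · sin λ_s = sin 23.44° × sin 304.4° = -0.32822, so δ = -19.161°.
cos H₀ = −tan(+59.9°) tan(-19.161°) = 0.5994, H₀ = 0.9280 rad.
Bracket: H₀ sin φ sin δ + cos φ cos δ sin H₀ = 0.9280×0.86515×-0.32822 + 0.50151×0.94460×0.80044 = -0.263514 + 0.379190 = 0.115676.
Inverse-square distance factor (a/d)² = 0.9756² = 0.951795.
Q̄ = (S₀/π) × 0.951795 × [bracket] = (1361/π) × 0.951795 × 0.115676 = 47.70 W/m².

Q̄ ≈ 47.7 W/m²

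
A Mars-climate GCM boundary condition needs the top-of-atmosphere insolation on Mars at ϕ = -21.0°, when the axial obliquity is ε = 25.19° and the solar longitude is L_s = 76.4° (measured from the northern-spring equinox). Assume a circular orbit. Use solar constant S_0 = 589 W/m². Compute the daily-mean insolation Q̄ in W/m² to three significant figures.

Solar declination: sin δ = sin ε · sin L_s = sin 25.19° × sin 76.4° = 0.41369, so δ = +24.437°.
cos h₀ = −tan(-21.0°) tan(+24.437°) = 0.1744, h₀ = 1.3955 rad.
Bracket: h₀ sin ϕ sin δ + cos ϕ cos δ sin h₀ = 1.3955×-0.35837×0.41369 + 0.93358×0.91042×0.98467 = -0.206889 + 0.836920 = 0.630031.
Q̄ = (S_0/π) × [bracket] = (589/π) × 0.630031 = 118.1 W/m².

Q̄ ≈ 118 W/m²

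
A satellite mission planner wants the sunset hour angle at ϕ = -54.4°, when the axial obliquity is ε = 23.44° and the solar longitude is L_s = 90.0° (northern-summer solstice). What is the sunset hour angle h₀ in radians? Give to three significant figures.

h₀ = 0.920 rad

Solar declination: sin δ = sin ε · sin L_s = sin 23.44° × sin 90.0° = 0.39779, so δ = +23.440°.
cos h₀ = −tan ϕ · tan δ = −tan(-54.4°) × tan(+23.440°) = 0.6056, so h₀ = 0.9203 rad = 52.73°.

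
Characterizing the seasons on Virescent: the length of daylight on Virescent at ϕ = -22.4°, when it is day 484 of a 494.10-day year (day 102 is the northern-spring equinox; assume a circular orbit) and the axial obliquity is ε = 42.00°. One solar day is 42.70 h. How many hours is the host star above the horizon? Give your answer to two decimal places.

26.42 h

Solar longitude: L_s = 360° × (484 − 102)/494.10 = 278.324°.
sin δ = sin 42.00° × sin 278.324° = -0.66208, so δ = -41.459°.
cos h₀ = −tan ϕ · tan δ = −tan(-22.4°) × tan(-41.459°) = -0.3641, so h₀ = 1.9435 rad = 111.35°.
Daylight = 2h₀/(2π) × 42.70 h = (1.9435/π) × 42.70 = 26.42 h.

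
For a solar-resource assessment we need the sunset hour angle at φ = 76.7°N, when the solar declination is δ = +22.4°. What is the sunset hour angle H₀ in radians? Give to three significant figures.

H₀ = 3.14 rad

Sunrise equation: cos H₀ = −tan φ · tan δ = -1.7436 ≤ −1, so the Sun never sets (polar day) and H₀ = π.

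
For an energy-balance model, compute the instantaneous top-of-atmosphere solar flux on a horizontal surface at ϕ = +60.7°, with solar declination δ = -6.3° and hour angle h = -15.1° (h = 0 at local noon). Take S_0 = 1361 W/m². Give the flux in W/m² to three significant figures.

509 W/m²

cos θ_z = sin ϕ sin δ + cos ϕ cos δ cos h = -0.095696 + 0.469632 = 0.373936.
Flux = S_0 · cos θ_z = 1361 × 0.373936 = 508.9 W/m².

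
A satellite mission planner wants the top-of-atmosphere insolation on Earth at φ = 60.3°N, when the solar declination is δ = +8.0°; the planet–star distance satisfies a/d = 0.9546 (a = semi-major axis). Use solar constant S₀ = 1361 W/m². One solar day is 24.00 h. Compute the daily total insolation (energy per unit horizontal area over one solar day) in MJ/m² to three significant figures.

23.7 MJ/m²

cos H₀ = −tan(+60.3°) tan(+8.000°) = -0.2464, H₀ = 1.8198 rad.
Bracket: H₀ sin φ sin δ + cos φ cos δ sin H₀ = 1.8198×0.86863×0.13917 + 0.49546×0.99027×0.96917 = 0.219991 + 0.475513 = 0.695504.
Inverse-square distance factor (a/d)² = 0.9546² = 0.911261.
Q̄ = (S₀/π) × 0.911261 × [bracket] = (1361/π) × 0.911261 × 0.695504 = 274.57 W/m².
Daily total = Q̄ × 24.00 h × 3600 s/h = 274.57 × 24.00 × 3600 / 10⁶ = 23.72 MJ/m².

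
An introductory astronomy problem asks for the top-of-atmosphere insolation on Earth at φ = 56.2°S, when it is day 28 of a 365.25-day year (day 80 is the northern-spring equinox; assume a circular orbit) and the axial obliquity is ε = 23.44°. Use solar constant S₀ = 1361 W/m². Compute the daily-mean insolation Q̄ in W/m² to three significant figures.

Q̄ ≈ 432 W/m²

Solar longitude: λ_s = 360° × (28 − 80)/365.25 = -51.253°, i.e. -51.253° + 360° = 308.747°.
sin δ = sin 23.44° × sin 308.747° = -0.31024, so δ = -18.074°.
cos H₀ = −tan(-56.2°) tan(-18.074°) = -0.4875, H₀ = 2.0800 rad.
Bracket: H₀ sin φ sin δ + cos φ cos δ sin H₀ = 2.0800×-0.83098×-0.31024 + 0.55630×0.95066×0.87313 = 0.536231 + 0.461757 = 0.997988.
Q̄ = (S₀/π) × [bracket] = (1361/π) × 0.997988 = 432.3 W/m².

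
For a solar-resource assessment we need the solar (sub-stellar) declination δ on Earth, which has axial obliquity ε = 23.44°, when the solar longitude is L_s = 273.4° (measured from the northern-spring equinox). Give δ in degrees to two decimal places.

sin δ = sin ε · sin L_s = sin 23.44° × sin 273.4° = -0.397088.
δ = arcsin(-0.397088) = -23.40°.

δ = -23.40°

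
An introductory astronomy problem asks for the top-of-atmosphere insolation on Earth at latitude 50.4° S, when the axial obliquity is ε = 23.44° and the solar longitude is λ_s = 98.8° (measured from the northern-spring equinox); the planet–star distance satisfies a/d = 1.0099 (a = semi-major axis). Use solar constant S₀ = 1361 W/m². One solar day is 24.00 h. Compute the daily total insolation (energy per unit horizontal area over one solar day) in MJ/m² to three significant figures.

7.27 MJ/m²

Solar declination: sin δ = sin ε · sin λ_s = sin 23.44° × sin 98.8° = 0.39311, so δ = +23.148°.
cos H₀ = −tan(-50.4°) tan(+23.148°) = 0.5168, H₀ = 1.0277 rad.
Bracket: H₀ sin φ sin δ + cos φ cos δ sin H₀ = 1.0277×-0.77051×0.39311 + 0.63742×0.91949×0.85611 = -0.311285 + 0.501767 = 0.190482.
Inverse-square distance factor (a/d)² = 1.0099² = 1.019898.
Q̄ = (S₀/π) × 1.019898 × [bracket] = (1361/π) × 1.019898 × 0.190482 = 84.163 W/m².
Daily total = Q̄ × 24.00 h × 3600 s/h = 84.163 × 24.00 × 3600 / 10⁶ = 7.272 MJ/m².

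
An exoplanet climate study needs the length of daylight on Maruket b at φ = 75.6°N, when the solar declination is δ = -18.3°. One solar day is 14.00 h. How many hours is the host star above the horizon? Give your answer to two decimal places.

0.00 h

cos H₀ = −tan φ · tan δ = 1.2881 ≥ 1, so the host star never rises (polar night) and H₀ = 0.
Daylight = 2H₀/(2π) × 14.00 h = (0.0000/π) × 14.00 = 0.00 h.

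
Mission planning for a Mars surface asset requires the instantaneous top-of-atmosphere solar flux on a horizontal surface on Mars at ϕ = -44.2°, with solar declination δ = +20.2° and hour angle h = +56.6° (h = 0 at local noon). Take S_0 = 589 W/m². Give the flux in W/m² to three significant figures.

cos θ_z = sin ϕ sin δ + cos ϕ cos δ cos h = -0.240730 + 0.370372 = 0.129642.
Flux = S_0 · cos θ_z = 589 × 0.129642 = 76.36 W/m².

76.4 W/m²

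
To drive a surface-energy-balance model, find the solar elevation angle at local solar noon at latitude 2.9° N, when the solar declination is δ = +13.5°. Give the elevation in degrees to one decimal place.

At local noon the hour angle is zero, so the zenith angle equals |φ − δ| = |+2.9° − (+13.500°)| = 10.600°.
Elevation = 90° − 10.600° = 79.4°.

79.4°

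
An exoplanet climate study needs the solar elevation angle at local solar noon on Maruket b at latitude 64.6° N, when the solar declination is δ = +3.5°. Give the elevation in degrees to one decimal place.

At local noon the hour angle is zero, so the zenith angle equals |ϕ − δ| = |+64.6° − (+3.500°)| = 61.100°.
Elevation = 90° − 61.100° = 28.9°.

28.9°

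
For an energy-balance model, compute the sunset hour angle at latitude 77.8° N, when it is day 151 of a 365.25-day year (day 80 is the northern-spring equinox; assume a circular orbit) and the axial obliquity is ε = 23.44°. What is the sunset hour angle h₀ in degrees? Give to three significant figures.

Solar longitude: L_s = 360° × (151 − 80)/365.25 = 69.979°.
sin δ = sin 23.44° × sin 69.979° = 0.37375, so δ = +21.947°.
Sunrise equation: cos h₀ = −tan ϕ · tan δ = -1.8637 ≤ −1, so the Sun never sets (polar day) and h₀ = π.

h₀ = 180°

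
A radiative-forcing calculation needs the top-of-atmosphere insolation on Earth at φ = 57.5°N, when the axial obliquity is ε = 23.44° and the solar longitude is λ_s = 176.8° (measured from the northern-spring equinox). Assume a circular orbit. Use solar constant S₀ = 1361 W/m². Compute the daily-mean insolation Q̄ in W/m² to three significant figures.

Q̄ ≈ 246 W/m²

Solar declination: sin δ = sin ε · sin λ_s = sin 23.44° × sin 176.8° = 0.02221, so δ = +1.272°.
cos H₀ = −tan(+57.5°) tan(+1.272°) = -0.0349, H₀ = 1.6057 rad.
Bracket: H₀ sin φ sin δ + cos φ cos δ sin H₀ = 1.6057×0.84339×0.02221 + 0.53730×0.99975×0.99939 = 0.030077 + 0.536838 = 0.566915.
Q̄ = (S₀/π) × [bracket] = (1361/π) × 0.566915 = 245.6 W/m².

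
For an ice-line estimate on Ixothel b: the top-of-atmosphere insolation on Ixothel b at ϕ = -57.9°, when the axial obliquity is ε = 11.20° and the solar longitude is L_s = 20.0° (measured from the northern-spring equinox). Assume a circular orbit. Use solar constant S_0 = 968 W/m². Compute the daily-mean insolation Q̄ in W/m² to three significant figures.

Solar declination: sin δ = sin ε · sin L_s = sin 11.20° × sin 20.0° = 0.06643, so δ = +3.809°.
cos h₀ = −tan(-57.9°) tan(+3.809°) = 0.1061, h₀ = 1.4645 rad.
Bracket: h₀ sin ϕ sin δ + cos ϕ cos δ sin h₀ = 1.4645×-0.84712×0.06643 + 0.53140×0.99779×0.99435 = -0.082414 + 0.527230 = 0.444816.
Q̄ = (S_0/π) × [bracket] = (968/π) × 0.444816 = 137.1 W/m².

Q̄ ≈ 137 W/m²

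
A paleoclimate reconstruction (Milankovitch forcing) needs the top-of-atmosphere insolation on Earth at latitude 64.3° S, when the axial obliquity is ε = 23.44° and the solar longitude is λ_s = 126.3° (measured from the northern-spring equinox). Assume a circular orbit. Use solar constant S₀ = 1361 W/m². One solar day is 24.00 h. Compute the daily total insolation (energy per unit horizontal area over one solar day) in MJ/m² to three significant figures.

2.38 MJ/m²

Solar declination: sin δ = sin ε · sin λ_s = sin 23.44° × sin 126.3° = 0.32059, so δ = +18.699°.
cos H₀ = −tan(-64.3°) tan(+18.699°) = 0.7033, H₀ = 0.7908 rad.
Bracket: H₀ sin φ sin δ + cos φ cos δ sin H₀ = 0.7908×-0.90108×0.32059 + 0.43366×0.94722×0.71094 = -0.228444 + 0.292034 = 0.063590.
Q̄ = (S₀/π) × [bracket] = (1361/π) × 0.063590 = 27.548 W/m².
Daily total = Q̄ × 24.00 h × 3600 s/h = 27.548 × 24.00 × 3600 / 10⁶ = 2.380 MJ/m².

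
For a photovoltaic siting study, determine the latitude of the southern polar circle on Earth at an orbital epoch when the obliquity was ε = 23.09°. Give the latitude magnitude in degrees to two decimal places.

66.91°

The polar circle is the lowest latitude that experiences at least one full rotation of continuous darkness at the northern-summer solstice; it lies at |φ| = 90° − ε = 90° − 23.09° = 66.91°.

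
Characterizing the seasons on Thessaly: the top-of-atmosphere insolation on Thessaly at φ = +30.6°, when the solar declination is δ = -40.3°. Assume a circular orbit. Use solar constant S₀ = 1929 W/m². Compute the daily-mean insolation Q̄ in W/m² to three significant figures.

Q̄ ≈ 137 W/m²

cos H₀ = −tan(+30.6°) tan(-40.300°) = 0.5015, H₀ = 1.0454 rad.
Bracket: H₀ sin φ sin δ + cos φ cos δ sin H₀ = 1.0454×0.50904×-0.64679 + 0.86074×0.76267×0.86513 = -0.344190 + 0.567924 = 0.223734.
Q̄ = (S₀/π) × [bracket] = (1929/π) × 0.223734 = 137.4 W/m².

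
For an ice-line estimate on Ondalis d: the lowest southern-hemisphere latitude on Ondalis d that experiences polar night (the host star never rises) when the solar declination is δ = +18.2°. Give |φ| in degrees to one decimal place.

Polar night requires cos H₀ = −tan φ tan δ ≥ 1, i.e. tan φ tan δ ≤ −1.
The boundary is |tan φ| · |tan δ| = 1, so |φ| = 90° − |δ| = 90° − 18.2° = 71.8° in the southern hemisphere.

|φ| = 71.8°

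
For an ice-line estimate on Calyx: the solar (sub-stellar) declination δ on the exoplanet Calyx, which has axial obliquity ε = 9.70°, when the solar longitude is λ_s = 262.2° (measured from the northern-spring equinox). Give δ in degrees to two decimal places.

sin δ = sin ε · sin λ_s = sin 9.70° × sin 262.2° = -0.166930.
δ = arcsin(-0.166930) = -9.61°.

δ = -9.61°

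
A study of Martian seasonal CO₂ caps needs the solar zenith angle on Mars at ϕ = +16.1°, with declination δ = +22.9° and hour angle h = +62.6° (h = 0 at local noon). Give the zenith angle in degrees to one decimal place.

cos θ_z = sin ϕ sin δ + cos ϕ cos δ cos h = 0.107910 + 0.407302 = 0.515212.
θ_z = arccos(0.515212) = 59.0°.

θ_z = 59.0°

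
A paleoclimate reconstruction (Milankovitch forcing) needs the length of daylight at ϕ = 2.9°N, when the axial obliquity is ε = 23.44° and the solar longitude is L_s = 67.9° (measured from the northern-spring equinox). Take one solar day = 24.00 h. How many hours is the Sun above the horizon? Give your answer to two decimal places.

12.15 h

Solar declination: sin δ = sin ε · sin L_s = sin 23.44° × sin 67.9° = 0.36856, so δ = +21.627°.
cos h₀ = −tan ϕ · tan δ = −tan(+2.9°) × tan(+21.627°) = -0.0201, so h₀ = 1.5909 rad = 91.15°.
Daylight = 2h₀/(2π) × 24.00 h = (1.5909/π) × 24.00 = 12.15 h.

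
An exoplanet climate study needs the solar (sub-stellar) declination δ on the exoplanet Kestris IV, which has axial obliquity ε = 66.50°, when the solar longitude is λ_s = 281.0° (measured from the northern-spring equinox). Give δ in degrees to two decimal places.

sin δ = sin ε · sin λ_s = sin 66.50° × sin 281.0° = -0.900211.
δ = arcsin(-0.900211) = -64.19°.

δ = -64.19°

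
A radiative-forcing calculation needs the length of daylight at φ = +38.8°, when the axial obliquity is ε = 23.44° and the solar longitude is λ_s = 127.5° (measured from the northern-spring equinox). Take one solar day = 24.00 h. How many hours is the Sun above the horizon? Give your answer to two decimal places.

14.07 h

Solar declination: sin δ = sin ε · sin λ_s = sin 23.44° × sin 127.5° = 0.31559, so δ = +18.396°.
cos H₀ = −tan φ · tan δ = −tan(+38.8°) × tan(+18.396°) = -0.2674, so H₀ = 1.8415 rad = 105.51°.
Daylight = 2H₀/(2π) × 24.00 h = (1.8415/π) × 24.00 = 14.07 h.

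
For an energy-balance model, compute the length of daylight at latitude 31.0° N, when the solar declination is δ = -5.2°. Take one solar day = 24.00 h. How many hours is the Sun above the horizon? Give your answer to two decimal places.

11.58 h

cos H₀ = −tan φ · tan δ = −tan(+31.0°) × tan(-5.200°) = 0.0547, so H₀ = 1.5161 rad = 86.87°.
Daylight = 2H₀/(2π) × 24.00 h = (1.5161/π) × 24.00 = 11.58 h.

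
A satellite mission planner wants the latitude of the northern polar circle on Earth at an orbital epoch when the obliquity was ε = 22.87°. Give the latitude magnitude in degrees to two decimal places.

67.13°

The polar circle is the lowest latitude that experiences at least one full rotation of continuous daylight at the northern-summer solstice; it lies at |φ| = 90° − ε = 90° − 22.87° = 67.13°.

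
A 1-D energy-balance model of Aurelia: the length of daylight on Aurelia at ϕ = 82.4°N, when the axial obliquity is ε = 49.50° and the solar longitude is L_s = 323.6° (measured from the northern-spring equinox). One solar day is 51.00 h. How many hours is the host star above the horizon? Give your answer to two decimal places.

0.00 h

Solar declination: sin δ = sin ε · sin L_s = sin 49.50° × sin 323.6° = -0.45124, so δ = -26.823°.
cos h₀ = −tan ϕ · tan δ = 3.7896 ≥ 1, so the host star never rises (polar night) and h₀ = 0.
Daylight = 2h₀/(2π) × 51.00 h = (0.0000/π) × 51.00 = 0.00 h.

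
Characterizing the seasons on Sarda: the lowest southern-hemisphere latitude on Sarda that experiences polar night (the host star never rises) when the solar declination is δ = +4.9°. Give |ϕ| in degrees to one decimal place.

Polar night requires cos h₀ = −tan ϕ tan δ ≥ 1, i.e. tan ϕ tan δ ≤ −1.
The boundary is |tan ϕ| · |tan δ| = 1, so |ϕ| = 90° − |δ| = 90° − 4.9° = 85.1° in the southern hemisphere.

|ϕ| = 85.1°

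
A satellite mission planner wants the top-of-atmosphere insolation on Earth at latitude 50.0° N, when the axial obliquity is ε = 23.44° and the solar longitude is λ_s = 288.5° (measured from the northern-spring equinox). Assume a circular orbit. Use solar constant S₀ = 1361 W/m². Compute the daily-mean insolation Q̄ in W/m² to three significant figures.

Q̄ ≈ 92.3 W/m²

Solar declination: sin δ = sin ε · sin λ_s = sin 23.44° × sin 288.5° = -0.37723, so δ = -22.162°.
cos H₀ = −tan(+50.0°) tan(-22.162°) = 0.4854, H₀ = 1.0639 rad.
Bracket: H₀ sin φ sin δ + cos φ cos δ sin H₀ = 1.0639×0.76604×-0.37723 + 0.64279×0.92612×0.87427 = -0.307439 + 0.520454 = 0.213015.
Q̄ = (S₀/π) × [bracket] = (1361/π) × 0.213015 = 92.28 W/m².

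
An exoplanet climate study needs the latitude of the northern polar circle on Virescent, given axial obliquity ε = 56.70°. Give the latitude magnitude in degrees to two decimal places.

33.30°

The polar circle is the lowest latitude that experiences at least one full rotation of continuous daylight at the northern-summer solstice; it lies at |φ| = 90° − ε = 90° − 56.70° = 33.30°.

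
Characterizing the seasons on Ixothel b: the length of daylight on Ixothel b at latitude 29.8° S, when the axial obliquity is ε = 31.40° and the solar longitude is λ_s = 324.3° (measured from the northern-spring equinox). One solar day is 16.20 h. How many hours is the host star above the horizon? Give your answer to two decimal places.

Solar declination: sin δ = sin ε · sin λ_s = sin 31.40° × sin 324.3° = -0.30403, so δ = -17.700°.
cos H₀ = −tan φ · tan δ = −tan(-29.8°) × tan(-17.700°) = -0.1828, so H₀ = 1.7546 rad = 100.53°.
Daylight = 2H₀/(2π) × 16.20 h = (1.7546/π) × 16.20 = 9.05 h.

9.05 h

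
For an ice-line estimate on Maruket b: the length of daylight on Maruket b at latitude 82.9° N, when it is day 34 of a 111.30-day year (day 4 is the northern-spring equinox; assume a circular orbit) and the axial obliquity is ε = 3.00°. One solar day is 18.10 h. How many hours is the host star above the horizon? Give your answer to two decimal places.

Solar longitude: λ_s = 360° × (34 − 4)/111.30 = 97.035°.
sin δ = sin 3.00° × sin 97.035° = 0.05194, so δ = +2.977°.
cos H₀ = −tan φ · tan δ = −tan(+82.9°) × tan(+2.977°) = -0.4176, so H₀ = 2.0016 rad = 114.68°.
Daylight = 2H₀/(2π) × 18.10 h = (2.0016/π) × 18.10 = 11.53 h.

11.53 h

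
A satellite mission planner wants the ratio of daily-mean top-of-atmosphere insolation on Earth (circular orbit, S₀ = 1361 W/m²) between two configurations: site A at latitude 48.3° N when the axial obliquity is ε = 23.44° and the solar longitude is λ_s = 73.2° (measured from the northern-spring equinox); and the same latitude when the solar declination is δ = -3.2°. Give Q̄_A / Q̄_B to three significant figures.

Q̄_A / Q̄_B ≈ 1.88

— Configuration A (φ=+48.3°):
Solar declination: sin δ = sin ε · sin λ_s = sin 23.44° × sin 73.2° = 0.38081, so δ = +22.384°.
cos H₀ = −tan(+48.3°) tan(+22.384°) = -0.4622, H₀ = 2.0513 rad.
Bracket: H₀ sin φ sin δ + cos φ cos δ sin H₀ = 2.0513×0.74664×0.38081 + 0.66523×0.92465×0.88675 = 0.583242 + 0.545444 = 1.128686.
Q̄ = (S₀/π) × [bracket] = (1361/π) × 1.128686 = 488.97 W/m².
— Configuration B (φ=+48.3°):
cos H₀ = −tan(+48.3°) tan(-3.200°) = 0.0628, H₀ = 1.5080 rad.
Bracket: H₀ sin φ sin δ + cos φ cos δ sin H₀ = 1.5080×0.74664×-0.05582 + 0.66523×0.99844×0.99803 = -0.062850 + 0.662884 = 0.600034.
Q̄ = (S₀/π) × [bracket] = (1361/π) × 0.600034 = 259.95 W/m².
Ratio Q̄_A / Q̄_B = 488.97 / 259.95 = 1.881.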